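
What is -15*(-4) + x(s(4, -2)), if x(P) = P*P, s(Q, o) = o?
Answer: 64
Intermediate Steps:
x(P) = P²
-15*(-4) + x(s(4, -2)) = -15*(-4) + (-2)² = 60 + 4 = 64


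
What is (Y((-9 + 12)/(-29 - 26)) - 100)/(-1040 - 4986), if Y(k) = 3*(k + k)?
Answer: 2759/165715 ≈ 0.016649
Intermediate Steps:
Y(k) = 6*k (Y(k) = 3*(2*k) = 6*k)
(Y((-9 + 12)/(-29 - 26)) - 100)/(-1040 - 4986) = (6*((-9 + 12)/(-29 - 26)) - 100)/(-1040 - 4986) = (6*(3/(-55)) - 100)/(-6026) = (6*(3*(-1/55)) - 100)*(-1/6026) = (6*(-3/55) - 100)*(-1/6026) = (-18/55 - 100)*(-1/6026) = -5518/55*(-1/6026) = 2759/165715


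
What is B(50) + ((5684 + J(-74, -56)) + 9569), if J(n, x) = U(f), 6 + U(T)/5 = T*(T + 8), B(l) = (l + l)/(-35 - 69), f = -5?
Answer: 393823/26 ≈ 15147.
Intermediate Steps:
B(l) = -l/52 (B(l) = (2*l)/(-104) = (2*l)*(-1/104) = -l/52)
U(T) = -30 + 5*T*(8 + T) (U(T) = -30 + 5*(T*(T + 8)) = -30 + 5*(T*(8 + T)) = -30 + 5*T*(8 + T))
J(n, x) = -105 (J(n, x) = -30 + 5*(-5)² + 40*(-5) = -30 + 5*25 - 200 = -30 + 125 - 200 = -105)
B(50) + ((5684 + J(-74, -56)) + 9569) = -1/52*50 + ((5684 - 105) + 9569) = -25/26 + (5579 + 9569) = -25/26 + 15148 = 393823/26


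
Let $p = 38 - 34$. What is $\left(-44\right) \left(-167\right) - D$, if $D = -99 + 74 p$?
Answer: $7151$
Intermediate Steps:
$p = 4$ ($p = 38 - 34 = 4$)
$D = 197$ ($D = -99 + 74 \cdot 4 = -99 + 296 = 197$)
$\left(-44\right) \left(-167\right) - D = \left(-44\right) \left(-167\right) - 197 = 7348 - 197 = 7151$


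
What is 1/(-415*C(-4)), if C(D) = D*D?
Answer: -1/6640 ≈ -0.00015060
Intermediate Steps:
C(D) = D²
1/(-415*C(-4)) = 1/(-415*(-4)²) = 1/(-415*16) = 1/(-6640) = -1/6640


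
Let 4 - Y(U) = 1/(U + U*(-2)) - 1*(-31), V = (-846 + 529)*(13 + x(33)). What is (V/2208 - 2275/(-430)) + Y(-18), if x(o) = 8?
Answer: -7058081/284832 ≈ -24.780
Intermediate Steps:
V = -6657 (V = (-846 + 529)*(13 + 8) = -317*21 = -6657)
Y(U) = -27 + 1/U (Y(U) = 4 - (1/(U + U*(-2)) - 1*(-31)) = 4 - (1/(U - 2*U) + 31) = 4 - (1/(-U) + 31) = 4 - (-1/U + 31) = 4 - (31 - 1/U) = 4 + (-31 + 1/U) = -27 + 1/U)
(V/2208 - 2275/(-430)) + Y(-18) = (-6657/2208 - 2275/(-430)) + (-27 + 1/(-18)) = (-6657*1/2208 - 2275*(-1/430)) + (-27 - 1/18) = (-2219/736 + 455/86) - 487/18 = 72023/31648 - 487/18 = -7058081/284832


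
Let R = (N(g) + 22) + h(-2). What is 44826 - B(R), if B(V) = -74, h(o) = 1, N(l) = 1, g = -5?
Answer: 44900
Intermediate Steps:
R = 24 (R = (1 + 22) + 1 = 23 + 1 = 24)
44826 - B(R) = 44826 - 1*(-74) = 44826 + 74 = 44900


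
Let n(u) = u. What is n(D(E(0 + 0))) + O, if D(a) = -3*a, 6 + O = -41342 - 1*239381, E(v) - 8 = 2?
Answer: -280759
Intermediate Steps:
E(v) = 10 (E(v) = 8 + 2 = 10)
O = -280729 (O = -6 + (-41342 - 1*239381) = -6 + (-41342 - 239381) = -6 - 280723 = -280729)
n(D(E(0 + 0))) + O = -3*10 - 280729 = -30 - 280729 = -280759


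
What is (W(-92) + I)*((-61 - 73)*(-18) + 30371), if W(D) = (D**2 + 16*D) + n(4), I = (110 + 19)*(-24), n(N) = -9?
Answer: 127427521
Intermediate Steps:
I = -3096 (I = 129*(-24) = -3096)
W(D) = -9 + D**2 + 16*D (W(D) = (D**2 + 16*D) - 9 = -9 + D**2 + 16*D)
(W(-92) + I)*((-61 - 73)*(-18) + 30371) = ((-9 + (-92)**2 + 16*(-92)) - 3096)*((-61 - 73)*(-18) + 30371) = ((-9 + 8464 - 1472) - 3096)*(-134*(-18) + 30371) = (6983 - 3096)*(2412 + 30371) = 3887*32783 = 127427521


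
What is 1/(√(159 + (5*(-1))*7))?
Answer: √31/62 ≈ 0.089803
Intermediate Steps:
1/(√(159 + (5*(-1))*7)) = 1/(√(159 - 5*7)) = 1/(√(159 - 35)) = 1/(√124) = 1/(2*√31) = √31/62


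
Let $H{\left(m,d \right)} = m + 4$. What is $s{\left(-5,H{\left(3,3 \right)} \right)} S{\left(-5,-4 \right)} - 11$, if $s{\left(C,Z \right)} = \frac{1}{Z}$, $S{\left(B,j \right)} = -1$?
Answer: $- \frac{78}{7} \approx -11.143$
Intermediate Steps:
$H{\left(m,d \right)} = 4 + m$
$s{\left(-5,H{\left(3,3 \right)} \right)} S{\left(-5,-4 \right)} - 11 = \frac{1}{4 + 3} \left(-1\right) - 11 = \frac{1}{7} \left(-1\right) - 11 = - \frac{1}{7} - 11 = - \frac{78}{7}$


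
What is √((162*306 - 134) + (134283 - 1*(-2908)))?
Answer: √186629 ≈ 432.01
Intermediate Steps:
√((162*306 - 134) + (134283 - 1*(-2908))) = √((49572 - 134) + (134283 + 2908)) = √(49438 + 137191) = √186629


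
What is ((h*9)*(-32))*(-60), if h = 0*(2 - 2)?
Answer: 0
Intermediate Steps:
h = 0 (h = 0*0 = 0)
((h*9)*(-32))*(-60) = ((0*9)*(-32))*(-60) = (0*(-32))*(-60) = 0*(-60) = 0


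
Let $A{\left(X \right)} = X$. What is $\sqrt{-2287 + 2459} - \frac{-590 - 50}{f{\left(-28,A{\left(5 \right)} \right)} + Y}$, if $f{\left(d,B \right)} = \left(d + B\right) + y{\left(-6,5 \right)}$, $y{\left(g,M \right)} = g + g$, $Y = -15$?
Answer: $- \frac{64}{5} + 2 \sqrt{43} \approx 0.31488$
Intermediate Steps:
$y{\left(g,M \right)} = 2 g$
$f{\left(d,B \right)} = -12 + B + d$ ($f{\left(d,B \right)} = \left(d + B\right) + 2 \left(-6\right) = \left(B + d\right) - 12 = -12 + B + d$)
$\sqrt{-2287 + 2459} - \frac{-590 - 50}{f{\left(-28,A{\left(5 \right)} \right)} + Y} = \sqrt{-2287 + 2459} - \frac{-590 - 50}{\left(-12 + 5 - 28\right) - 15} = \sqrt{172} - - \frac{640}{-35 - 15} = 2 \sqrt{43} - - \frac{640}{-50} = 2 \sqrt{43} - \left(-640\right) \left(- \frac{1}{50}\right) = 2 \sqrt{43} - \frac{64}{5} = - \frac{64}{5} + 2 \sqrt{43}$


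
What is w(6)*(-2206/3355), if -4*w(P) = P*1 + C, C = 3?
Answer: 9927/6710 ≈ 1.4794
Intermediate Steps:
w(P) = -¾ - P/4 (w(P) = -(P*1 + 3)/4 = -(P + 3)/4 = -(3 + P)/4 = -¾ - P/4)
w(6)*(-2206/3355) = (-¾ - ¼*6)*(-2206/3355) = (-¾ - 3/2)*(-2206*1/3355) = -9/4*(-2206/3355) = 9927/6710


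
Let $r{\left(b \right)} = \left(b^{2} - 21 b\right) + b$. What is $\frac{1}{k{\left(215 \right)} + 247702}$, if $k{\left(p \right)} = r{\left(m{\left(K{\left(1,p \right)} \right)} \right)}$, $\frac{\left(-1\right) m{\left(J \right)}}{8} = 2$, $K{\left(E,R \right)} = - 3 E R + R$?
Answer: $\frac{1}{248278} \approx 4.0277 \cdot 10^{-6}$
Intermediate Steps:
$K{\left(E,R \right)} = R - 3 E R$ ($K{\left(E,R \right)} = - 3 E R + R = R - 3 E R$)
$m{\left(J \right)} = -16$ ($m{\left(J \right)} = \left(-8\right) 2 = -16$)
$r{\left(b \right)} = b^{2} - 20 b$
$k{\left(p \right)} = 576$ ($k{\left(p \right)} = - 16 \left(-20 - 16\right) = \left(-16\right) \left(-36\right) = 576$)
$\frac{1}{k{\left(215 \right)} + 247702} = \frac{1}{576 + 247702} = \frac{1}{248278}$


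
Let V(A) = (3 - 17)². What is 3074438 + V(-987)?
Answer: 3074634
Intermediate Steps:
V(A) = 196 (V(A) = (-14)² = 196)
3074438 + V(-987) = 3074438 + 196 = 3074634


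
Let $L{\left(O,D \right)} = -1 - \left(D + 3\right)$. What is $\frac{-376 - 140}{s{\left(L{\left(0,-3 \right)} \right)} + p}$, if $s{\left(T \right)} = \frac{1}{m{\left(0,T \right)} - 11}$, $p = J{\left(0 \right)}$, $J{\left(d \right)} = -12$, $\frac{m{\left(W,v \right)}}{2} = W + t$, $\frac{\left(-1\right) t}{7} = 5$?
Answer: $\frac{41796}{973} \approx 42.956$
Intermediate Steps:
$t = -35$ ($t = \left(-7\right) 5 = -35$)
$m{\left(W,v \right)} = -70 + 2 W$ ($m{\left(W,v \right)} = 2 \left(W - 35\right) = 2 \left(-35 + W\right) = -70 + 2 W$)
$p = -12$
$L{\left(O,D \right)} = -4 - D$ ($L{\left(O,D \right)} = -1 - \left(3 + D\right) = -4 - D$)
$s{\left(T \right)} = - \frac{1}{81}$ ($s{\left(T \right)} = \frac{1}{\left(-70 + 2 \cdot 0\right) - 11} = \frac{1}{\left(-70 + 0\right) - 11} = \frac{1}{-70 - 11} = \frac{1}{-81} = - \frac{1}{81}$)
$\frac{-376 - 140}{s{\left(L{\left(0,-3 \right)} \right)} + p} = \frac{-376 - 140}{- \frac{1}{81} - 12} = - \frac{516}{- \frac{973}{81}} = \left(-516\right) \left(- \frac{81}{973}\right) = \frac{41796}{973}$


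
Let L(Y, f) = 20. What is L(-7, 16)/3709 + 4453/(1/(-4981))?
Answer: -82267077617/3709 ≈ -2.2180e+7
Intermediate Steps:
L(-7, 16)/3709 + 4453/(1/(-4981)) = 20/3709 + 4453/(1/(-4981)) = 20*(1/3709) + 4453/(-1/4981) = 20/3709 + 4453*(-4981) = 20/3709 - 22180393 = -82267077617/3709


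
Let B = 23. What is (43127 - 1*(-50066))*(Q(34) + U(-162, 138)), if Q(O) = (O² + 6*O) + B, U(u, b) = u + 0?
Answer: 113788653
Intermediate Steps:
U(u, b) = u
Q(O) = 23 + O² + 6*O (Q(O) = (O² + 6*O) + 23 = 23 + O² + 6*O)
(43127 - 1*(-50066))*(Q(34) + U(-162, 138)) = (43127 - 1*(-50066))*((23 + 34² + 6*34) - 162) = (43127 + 50066)*((23 + 1156 + 204) - 162) = 93193*(1383 - 162) = 93193*1221 = 113788653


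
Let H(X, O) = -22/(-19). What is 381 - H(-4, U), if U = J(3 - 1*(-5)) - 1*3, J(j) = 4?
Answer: 7217/19 ≈ 379.84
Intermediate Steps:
U = 1 (U = 4 - 1*3 = 4 - 3 = 1)
H(X, O) = 22/19 (H(X, O) = -22*(-1/19) = 22/19)
381 - H(-4, U) = 381 - 1*22/19 = 381 - 22/19 = 7217/19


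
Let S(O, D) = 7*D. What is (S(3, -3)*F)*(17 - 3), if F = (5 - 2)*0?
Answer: 0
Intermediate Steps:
F = 0 (F = 3*0 = 0)
(S(3, -3)*F)*(17 - 3) = ((7*(-3))*0)*(17 - 3) = -21*0*14 = 0*14 = 0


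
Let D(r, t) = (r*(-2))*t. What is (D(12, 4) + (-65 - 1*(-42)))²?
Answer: 14161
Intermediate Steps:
D(r, t) = -2*r*t (D(r, t) = (-2*r)*t = -2*r*t)
(D(12, 4) + (-65 - 1*(-42)))² = (-2*12*4 + (-65 - 1*(-42)))² = (-96 + (-65 + 42))² = (-96 - 23)² = (-119)² = 14161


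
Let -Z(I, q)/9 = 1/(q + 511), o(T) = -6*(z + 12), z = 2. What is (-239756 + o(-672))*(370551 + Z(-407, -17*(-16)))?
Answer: -7731946570240/87 ≈ -8.8873e+10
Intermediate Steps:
o(T) = -84 (o(T) = -6*(2 + 12) = -6*14 = -84)
Z(I, q) = -9/(511 + q) (Z(I, q) = -9/(q + 511) = -9/(511 + q))
(-239756 + o(-672))*(370551 + Z(-407, -17*(-16))) = (-239756 - 84)*(370551 - 9/(511 - 17*(-16))) = -239840*(370551 - 9/(511 + 272)) = -239840*(370551 - 9/783) = -239840*(370551 - 9*1/783) = -239840*(370551 - 1/87) = -239840*32237936/87 = -7731946570240/87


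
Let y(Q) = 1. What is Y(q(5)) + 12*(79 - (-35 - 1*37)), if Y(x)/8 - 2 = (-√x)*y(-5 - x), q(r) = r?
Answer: 1828 - 8*√5 ≈ 1810.1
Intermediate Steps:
Y(x) = 16 - 8*√x (Y(x) = 16 + 8*(-√x*1) = 16 + 8*(-√x) = 16 - 8*√x)
Y(q(5)) + 12*(79 - (-35 - 1*37)) = (16 - 8*√5) + 12*(79 - (-35 - 1*37)) = (16 - 8*√5) + 12*(79 - (-35 - 37)) = (16 - 8*√5) + 12*(79 - 1*(-72)) = (16 - 8*√5) + 12*(79 + 72) = (16 - 8*√5) + 12*151 = (16 - 8*√5) + 1812 = 1828 - 8*√5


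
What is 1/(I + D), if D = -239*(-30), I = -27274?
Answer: -1/20104 ≈ -4.9741e-5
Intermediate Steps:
D = 7170
1/(I + D) = 1/(-27274 + 7170) = 1/(-20104) = -1/20104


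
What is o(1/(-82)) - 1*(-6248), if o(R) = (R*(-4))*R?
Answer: 10502887/1681 ≈ 6248.0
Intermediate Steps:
o(R) = -4*R² (o(R) = (-4*R)*R = -4*R²)
o(1/(-82)) - 1*(-6248) = -4*(1/(-82))² - 1*(-6248) = -4*(-1/82)² + 6248 = -4*1/6724 + 6248 = -1/1681 + 6248 = 10502887/1681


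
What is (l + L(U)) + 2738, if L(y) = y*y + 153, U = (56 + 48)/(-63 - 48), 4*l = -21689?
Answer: -124706861/49284 ≈ -2530.4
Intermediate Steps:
l = -21689/4 (l = (¼)*(-21689) = -21689/4 ≈ -5422.3)
U = -104/111 (U = 104/(-111) = 104*(-1/111) = -104/111 ≈ -0.93694)
L(y) = 153 + y² (L(y) = y² + 153 = 153 + y²)
(l + L(U)) + 2738 = (-21689/4 + (153 + (-104/111)²)) + 2738 = (-21689/4 + (153 + 10816/12321)) + 2738 = (-21689/4 + 1895929/12321) + 2738 = -259646453/49284 + 2738 = -124706861/49284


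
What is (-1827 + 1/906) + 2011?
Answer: 166705/906 ≈ 184.00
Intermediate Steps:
(-1827 + 1/906) + 2011 = -1655261/906 + 2011 = 166705/906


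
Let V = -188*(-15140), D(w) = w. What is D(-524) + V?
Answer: 2845796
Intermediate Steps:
V = 2846320
D(-524) + V = -524 + 2846320 = 2845796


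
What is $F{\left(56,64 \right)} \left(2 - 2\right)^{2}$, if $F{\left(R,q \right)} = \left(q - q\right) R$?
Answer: $0$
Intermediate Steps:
$F{\left(R,q \right)} = 0$ ($F{\left(R,q \right)} = 0 R = 0$)
$F{\left(56,64 \right)} \left(2 - 2\right)^{2} = 0 \left(2 - 2\right)^{2} = 0 \cdot 0^{2} = 0 \cdot 0 = 0$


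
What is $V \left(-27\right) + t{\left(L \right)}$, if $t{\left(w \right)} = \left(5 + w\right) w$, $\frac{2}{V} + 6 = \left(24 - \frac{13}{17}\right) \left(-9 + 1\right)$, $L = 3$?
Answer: $\frac{39603}{1631} \approx 24.281$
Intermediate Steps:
$V = - \frac{17}{1631}$ ($V = \frac{2}{-6 + \left(24 - \frac{13}{17}\right) \left(-9 + 1\right)} = \frac{2}{-6 + \left(24 - \frac{13}{17}\right) \left(-8\right)} = \frac{2}{-6 + \frac{395}{17} \left(-8\right)} = \frac{2}{-6 - \frac{3160}{17}} = \frac{2}{- \frac{3262}{17}} = 2 \left(- \frac{17}{3262}\right) = - \frac{17}{1631} \approx -0.010423$)
$t{\left(w \right)} = w \left(5 + w\right)$
$V \left(-27\right) + t{\left(L \right)} = \left(- \frac{17}{1631}\right) \left(-27\right) + 3 \left(5 + 3\right) = \frac{459}{1631} + 3 \cdot 8 = \frac{459}{1631} + 24 = \frac{39603}{1631}$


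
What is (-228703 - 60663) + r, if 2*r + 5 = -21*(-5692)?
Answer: -459205/2 ≈ -2.2960e+5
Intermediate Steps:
r = 119527/2 (r = -5/2 + (-21*(-5692))/2 = -5/2 + (½)*119532 = -5/2 + 59766 = 119527/2 ≈ 59764.)
(-228703 - 60663) + r = (-228703 - 60663) + 119527/2 = -289366 + 119527/2 = -459205/2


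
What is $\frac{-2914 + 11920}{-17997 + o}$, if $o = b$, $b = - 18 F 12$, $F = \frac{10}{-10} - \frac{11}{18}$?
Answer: $- \frac{3002}{5883} \approx -0.51028$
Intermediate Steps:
$F = - \frac{29}{18}$ ($F = 10 \left(- \frac{1}{10}\right) - \frac{11}{18} = -1 - \frac{11}{18} = - \frac{29}{18} \approx -1.6111$)
$b = 348$ ($b = \left(-18\right) \left(- \frac{29}{18}\right) 12 = 29 \cdot 12 = 348$)
$o = 348$
$\frac{-2914 + 11920}{-17997 + o} = \frac{-2914 + 11920}{-17997 + 348} = \frac{9006}{-17649} = 9006 \left(- \frac{1}{17649}\right) = - \frac{3002}{5883}$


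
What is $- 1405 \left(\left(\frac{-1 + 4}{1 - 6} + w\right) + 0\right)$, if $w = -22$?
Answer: $31753$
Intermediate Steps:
$- 1405 \left(\left(\frac{-1 + 4}{1 - 6} + w\right) + 0\right) = - 1405 \left(\left(\frac{-1 + 4}{1 - 6} - 22\right) + 0\right) = - 1405 \left(\left(\frac{3}{-5} - 22\right) + 0\right) = - 1405 \left(\left(3 \left(- \frac{1}{5}\right) - 22\right) + 0\right) = - 1405 \left(\left(- \frac{3}{5} - 22\right) + 0\right) = - 1405 \left(- \frac{113}{5} + 0\right) = \left(-1405\right) \left(- \frac{113}{5}\right) = 31753$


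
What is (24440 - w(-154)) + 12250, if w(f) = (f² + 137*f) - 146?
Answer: 34218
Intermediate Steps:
w(f) = -146 + f² + 137*f
(24440 - w(-154)) + 12250 = (24440 - (-146 + (-154)² + 137*(-154))) + 12250 = (24440 - (-146 + 23716 - 21098)) + 12250 = (24440 - 1*2472) + 12250 = (24440 - 2472) + 12250 = 21968 + 12250 = 34218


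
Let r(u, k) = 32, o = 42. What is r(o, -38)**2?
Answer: 1024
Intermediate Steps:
r(o, -38)**2 = 32**2 = 1024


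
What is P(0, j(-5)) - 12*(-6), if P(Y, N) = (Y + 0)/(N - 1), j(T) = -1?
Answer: 72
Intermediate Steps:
P(Y, N) = Y/(-1 + N)
P(0, j(-5)) - 12*(-6) = 0/(-1 - 1) - 12*(-6) = 0/(-2) + 72 = 0*(-½) + 72 = 0 + 72 = 72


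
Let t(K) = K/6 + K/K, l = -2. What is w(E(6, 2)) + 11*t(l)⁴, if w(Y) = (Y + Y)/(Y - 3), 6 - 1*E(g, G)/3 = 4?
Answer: 500/81 ≈ 6.1728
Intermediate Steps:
E(g, G) = 6 (E(g, G) = 18 - 3*4 = 18 - 12 = 6)
t(K) = 1 + K/6 (t(K) = K*(⅙) + 1 = K/6 + 1 = 1 + K/6)
w(Y) = 2*Y/(-3 + Y) (w(Y) = (2*Y)/(-3 + Y) = 2*Y/(-3 + Y))
w(E(6, 2)) + 11*t(l)⁴ = 2*6/(-3 + 6) + 11*(1 + (⅙)*(-2))⁴ = 2*6/3 + 11*(1 - ⅓)⁴ = 2*6*(⅓) + 11*(⅔)⁴ = 4 + 11*(16/81) = 4 + 176/81 = 500/81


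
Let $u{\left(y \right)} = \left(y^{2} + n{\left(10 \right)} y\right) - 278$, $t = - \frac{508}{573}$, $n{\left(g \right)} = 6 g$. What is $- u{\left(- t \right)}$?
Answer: $\frac{73552358}{328329} \approx 224.02$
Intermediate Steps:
$t = - \frac{508}{573}$ ($t = \left(-508\right) \frac{1}{573} = - \frac{508}{573} \approx -0.88656$)
$u{\left(y \right)} = -278 + y^{2} + 60 y$ ($u{\left(y \right)} = \left(y^{2} + 6 \cdot 10 y\right) - 278 = \left(y^{2} + 60 y\right) - 278 = -278 + y^{2} + 60 y$)
$- u{\left(- t \right)} = - (-278 + \left(\left(-1\right) \left(- \frac{508}{573}\right)\right)^{2} + 60 \left(\left(-1\right) \left(- \frac{508}{573}\right)\right)) = - (-278 + \left(\frac{508}{573}\right)^{2} + 60 \cdot \frac{508}{573}) = - (-278 + \frac{258064}{328329} + \frac{10160}{191}) = \left(-1\right) \left(- \frac{73552358}{328329}\right) = \frac{73552358}{328329}$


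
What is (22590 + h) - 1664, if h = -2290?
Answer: 18636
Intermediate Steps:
(22590 + h) - 1664 = (22590 - 2290) - 1664 = 20300 - 1664 = 18636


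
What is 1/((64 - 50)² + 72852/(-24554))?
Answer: 12277/2369866 ≈ 0.0051805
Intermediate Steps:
1/((64 - 50)² + 72852/(-24554)) = 1/(14² + 72852*(-1/24554)) = 1/(196 - 36426/12277) = 1/(2369866/12277) = 12277/2369866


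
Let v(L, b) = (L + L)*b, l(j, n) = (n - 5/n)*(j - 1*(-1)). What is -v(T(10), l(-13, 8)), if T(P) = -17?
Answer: -3009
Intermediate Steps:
l(j, n) = (1 + j)*(n - 5/n) (l(j, n) = (n - 5/n)*(j + 1) = (n - 5/n)*(1 + j) = (1 + j)*(n - 5/n))
v(L, b) = 2*L*b (v(L, b) = (2*L)*b = 2*L*b)
-v(T(10), l(-13, 8)) = -2*(-17)*(-5 - 5*(-13) + 8²*(1 - 13))/8 = -2*(-17)*(-5 + 65 + 64*(-12))/8 = -2*(-17)*(-5 + 65 - 768)/8 = -2*(-17)*(⅛)*(-708) = -2*(-17)*(-177)/2 = -1*3009 = -3009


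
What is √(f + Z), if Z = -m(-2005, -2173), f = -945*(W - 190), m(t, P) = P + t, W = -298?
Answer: √465338 ≈ 682.16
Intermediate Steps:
f = 461160 (f = -945*(-298 - 190) = -945*(-488) = 461160)
Z = 4178 (Z = -(-2173 - 2005) = -1*(-4178) = 4178)
√(f + Z) = √(461160 + 4178) = √465338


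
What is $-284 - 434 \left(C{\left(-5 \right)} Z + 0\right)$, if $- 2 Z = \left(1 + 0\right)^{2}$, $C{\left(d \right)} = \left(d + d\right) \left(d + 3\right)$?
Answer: $4056$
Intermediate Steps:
$C{\left(d \right)} = 2 d \left(3 + d\right)$
$Z = - \frac{1}{2}$ ($Z = - \frac{\left(1 + 0\right)^{2}}{2} = - \frac{1^{2}}{2} = \left(- \frac{1}{2}\right) 1 = - \frac{1}{2} \approx -0.5$)
$-284 - 434 \left(C{\left(-5 \right)} Z + 0\right) = -284 - 434 \left(2 \left(-5\right) \left(3 - 5\right) \left(- \frac{1}{2}\right) + 0\right) = -284 - 434 \left(2 \left(-5\right) \left(-2\right) \left(- \frac{1}{2}\right) + 0\right) = -284 - 434 \left(20 \left(- \frac{1}{2}\right) + 0\right) = -284 - 434 \left(-10 + 0\right) = -284 - -4340 = -284 + 4340 = 4056$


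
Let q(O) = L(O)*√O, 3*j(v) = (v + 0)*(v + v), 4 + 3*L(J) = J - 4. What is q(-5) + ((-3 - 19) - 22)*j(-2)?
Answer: -352/3 - 13*I*√5/3 ≈ -117.33 - 9.6896*I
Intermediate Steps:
L(J) = -8/3 + J/3 (L(J) = -4/3 + (J - 4)/3 = -4/3 + (-4 + J)/3 = -4/3 + (-4/3 + J/3) = -8/3 + J/3)
j(v) = 2*v²/3 (j(v) = ((v + 0)*(v + v))/3 = (v*(2*v))/3 = (2*v²)/3 = 2*v²/3)
q(O) = √O*(-8/3 + O/3) (q(O) = (-8/3 + O/3)*√O = √O*(-8/3 + O/3))
q(-5) + ((-3 - 19) - 22)*j(-2) = √(-5)*(-8 - 5)/3 + ((-3 - 19) - 22)*((⅔)*(-2)²) = (⅓)*(I*√5)*(-13) + (-22 - 22)*((⅔)*4) = -13*I*√5/3 - 44*8/3 = -13*I*√5/3 - 352/3 = -352/3 - 13*I*√5/3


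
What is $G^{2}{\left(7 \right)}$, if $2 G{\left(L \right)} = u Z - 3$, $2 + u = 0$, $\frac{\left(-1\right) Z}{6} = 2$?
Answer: $\frac{441}{4} \approx 110.25$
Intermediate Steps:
$Z = -12$ ($Z = \left(-6\right) 2 = -12$)
$u = -2$ ($u = -2 + 0 = -2$)
$G{\left(L \right)} = \frac{21}{2}$ ($G{\left(L \right)} = \frac{\left(-2\right) \left(-12\right) - 3}{2} = \frac{24 - 3}{2} = \frac{1}{2} \cdot 21 = \frac{21}{2}$)
$G^{2}{\left(7 \right)} = \left(\frac{21}{2}\right)^{2} = \frac{441}{4}$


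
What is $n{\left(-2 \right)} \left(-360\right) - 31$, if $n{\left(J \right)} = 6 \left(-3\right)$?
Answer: $6449$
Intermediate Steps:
$n{\left(J \right)} = -18$
$n{\left(-2 \right)} \left(-360\right) - 31 = \left(-18\right) \left(-360\right) - 31 = 6480 - 31 = 6449$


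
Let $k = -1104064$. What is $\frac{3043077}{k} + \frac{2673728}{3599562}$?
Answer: $- \frac{4000888750841}{1987073409984} \approx -2.0135$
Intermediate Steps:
$\frac{3043077}{k} + \frac{2673728}{3599562} = \frac{3043077}{-1104064} + \frac{2673728}{3599562} = 3043077 \left(- \frac{1}{1104064}\right) + 2673728 \cdot \frac{1}{3599562} = - \frac{3043077}{1104064} + \frac{1336864}{1799781} = - \frac{4000888750841}{1987073409984}$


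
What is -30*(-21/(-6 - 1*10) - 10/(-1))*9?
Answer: -24435/8 ≈ -3054.4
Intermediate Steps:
-30*(-21/(-6 - 1*10) - 10/(-1))*9 = -30*(-21/(-6 - 10) - 10*(-1))*9 = -30*(-21/(-16) + 10)*9 = -30*(-21*(-1/16) + 10)*9 = -30*(21/16 + 10)*9 = -30*181/16*9 = -2715/8*9 = -24435/8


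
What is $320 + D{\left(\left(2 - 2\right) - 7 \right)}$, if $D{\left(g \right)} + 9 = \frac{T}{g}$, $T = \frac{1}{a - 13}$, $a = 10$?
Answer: $\frac{6532}{21} \approx 311.05$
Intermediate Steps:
$T = - \frac{1}{3}$ ($T = \frac{1}{10 - 13} = \frac{1}{-3} = - \frac{1}{3} \approx -0.33333$)
$D{\left(g \right)} = -9 - \frac{1}{3 g}$
$320 + D{\left(\left(2 - 2\right) - 7 \right)} = 320 - \left(9 + \frac{1}{3 \left(\left(2 - 2\right) - 7\right)}\right) = 320 - \left(9 + \frac{1}{3 \left(0 - 7\right)}\right) = 320 - \left(9 + \frac{1}{3 \left(-7\right)}\right) = 320 - \frac{188}{21} = \frac{6532}{21}$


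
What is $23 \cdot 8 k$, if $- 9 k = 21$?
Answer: $- \frac{1288}{3} \approx -429.33$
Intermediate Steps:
$k = - \frac{7}{3}$ ($k = \left(- \frac{1}{9}\right) 21 = - \frac{7}{3} \approx -2.3333$)
$23 \cdot 8 k = 23 \cdot 8 \left(- \frac{7}{3}\right) = 184 \left(- \frac{7}{3}\right) = - \frac{1288}{3}$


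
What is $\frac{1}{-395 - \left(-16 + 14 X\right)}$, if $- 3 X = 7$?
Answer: $- \frac{3}{1039} \approx -0.0028874$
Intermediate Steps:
$X = - \frac{7}{3}$ ($X = \left(- \frac{1}{3}\right) 7 = - \frac{7}{3} \approx -2.3333$)
$\frac{1}{-395 - \left(-16 + 14 X\right)} = \frac{1}{-395 + \left(16 - - \frac{98}{3}\right)} = \frac{1}{-395 + \left(16 + \frac{98}{3}\right)} = \frac{1}{-395 + \frac{146}{3}} = \frac{1}{- \frac{1039}{3}} = - \frac{3}{1039}$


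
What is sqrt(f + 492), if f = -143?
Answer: sqrt(349) ≈ 18.682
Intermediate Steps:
sqrt(f + 492) = sqrt(-143 + 492) = sqrt(349)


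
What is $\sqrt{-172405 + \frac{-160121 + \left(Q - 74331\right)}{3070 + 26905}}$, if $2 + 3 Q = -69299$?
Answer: $\frac{i \sqrt{55768939338354}}{17985} \approx 415.23 i$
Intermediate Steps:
$Q = - \frac{69301}{3}$ ($Q = - \frac{2}{3} + \frac{1}{3} \left(-69299\right) = - \frac{2}{3} - \frac{69299}{3} = - \frac{69301}{3} \approx -23100.0$)
$\sqrt{-172405 + \frac{-160121 + \left(Q - 74331\right)}{3070 + 26905}} = \sqrt{-172405 + \frac{-160121 - \frac{292294}{3}}{3070 + 26905}} = \sqrt{-172405 + \frac{-160121 - \frac{292294}{3}}{29975}} = \sqrt{-172405 - \frac{772657}{89925}} = \sqrt{- \frac{15504292282}{89925}} = \frac{i \sqrt{55768939338354}}{17985}$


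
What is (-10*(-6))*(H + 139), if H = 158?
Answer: 17820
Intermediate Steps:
(-10*(-6))*(H + 139) = (-10*(-6))*(158 + 139) = 60*297 = 17820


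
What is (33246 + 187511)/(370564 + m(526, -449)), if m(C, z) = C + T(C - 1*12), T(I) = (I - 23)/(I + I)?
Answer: 226938196/381481011 ≈ 0.59489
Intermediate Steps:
T(I) = (-23 + I)/(2*I) (T(I) = (-23 + I)/((2*I)) = (-23 + I)*(1/(2*I)) = (-23 + I)/(2*I))
m(C, z) = C + (-35 + C)/(2*(-12 + C)) (m(C, z) = C + (-23 + (C - 1*12))/(2*(C - 1*12)) = C + (-23 + (C - 12))/(2*(C - 12)) = C + (-23 + (-12 + C))/(2*(-12 + C)) = C + (-35 + C)/(2*(-12 + C)))
(33246 + 187511)/(370564 + m(526, -449)) = (33246 + 187511)/(370564 + (-35 + 526 + 2*526*(-12 + 526))/(2*(-12 + 526))) = 220757/(370564 + (½)*(-35 + 526 + 2*526*514)/514) = 220757/(370564 + (½)*(1/514)*(-35 + 526 + 540728)) = 220757/(370564 + (½)*(1/514)*541219) = 220757/(370564 + 541219/1028) = 220757/(381481011/1028) = 220757*(1028/381481011) = 226938196/381481011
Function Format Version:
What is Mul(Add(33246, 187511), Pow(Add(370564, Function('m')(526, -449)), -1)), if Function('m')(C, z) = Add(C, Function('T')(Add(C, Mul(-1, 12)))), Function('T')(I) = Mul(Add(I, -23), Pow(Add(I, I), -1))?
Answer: Rational(226938196, 381481011) ≈ 0.59489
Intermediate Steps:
Function('T')(I) = Mul(Rational(1, 2), Pow(I, -1), Add(-23, I)) (Function('T')(I) = Mul(Add(-23, I), Pow(Mul(2, I), -1)) = Mul(Add(-23, I), Mul(Rational(1, 2), Pow(I, -1))) = Mul(Rational(1, 2), Pow(I, -1), Add(-23, I)))
Function('m')(C, z) = Add(C, Mul(Rational(1, 2), Pow(Add(-12, C), -1), Add(-35, C))) (Function('m')(C, z) = Add(C, Mul(Rational(1, 2), Pow(Add(C, Mul(-1, 12)), -1), Add(-23, Add(C, Mul(-1, 12))))) = Add(C, Mul(Rational(1, 2), Pow(Add(C, -12), -1), Add(-23, Add(C, -12)))) = Add(C, Mul(Rational(1, 2), Pow(Add(-12, C), -1), Add(-23, Add(-12, C)))) = Add(C, Mul(Rational(1, 2), Pow(Add(-12, C), -1), Add(-35, C))))
Mul(Add(33246, 187511), Pow(Add(370564, Function('m')(526, -449)), -1)) = Mul(Add(33246, 187511), Pow(Add(370564, Mul(Rational(1, 2), Pow(Add(-12, 526), -1), Add(-35, 526, Mul(2, 526, Add(-12, 526))))), -1)) = Mul(220757, Pow(Add(370564, Mul(Rational(1, 2), Pow(514, -1), Add(-35, 526, Mul(2, 526, 514)))), -1)) = Mul(220757, Pow(Add(370564, Mul(Rational(1, 2), Rational(1, 514), Add(-35, 526, 540728))), -1)) = Mul(220757, Pow(Add(370564, Mul(Rational(1, 2), Rational(1, 514), 541219)), -1)) = Mul(220757, Pow(Add(370564, Rational(541219, 1028)), -1)) = Mul(220757, Pow(Rational(381481011, 1028), -1)) = Mul(220757, Rational(1028, 381481011)) = Rational(226938196, 381481011)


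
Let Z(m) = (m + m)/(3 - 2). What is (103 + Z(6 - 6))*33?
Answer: 3399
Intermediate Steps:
Z(m) = 2*m (Z(m) = (2*m)/1 = (2*m)*1 = 2*m)
(103 + Z(6 - 6))*33 = (103 + 2*(6 - 6))*33 = (103 + 2*0)*33 = (103 + 0)*33 = 103*33 = 3399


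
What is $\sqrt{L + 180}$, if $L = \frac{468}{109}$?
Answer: $\frac{18 \sqrt{6758}}{109} \approx 13.575$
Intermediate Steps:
$L = \frac{468}{109}$ ($L = 468 \cdot \frac{1}{109} = \frac{468}{109} \approx 4.2936$)
$\sqrt{L + 180} = \sqrt{\frac{468}{109} + 180} = \sqrt{\frac{20088}{109}} = \frac{18 \sqrt{6758}}{109}$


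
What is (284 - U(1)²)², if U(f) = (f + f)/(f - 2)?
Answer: 78400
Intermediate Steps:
U(f) = 2*f/(-2 + f) (U(f) = (2*f)/(-2 + f) = 2*f/(-2 + f))
(284 - U(1)²)² = (284 - (2*1/(-2 + 1))²)² = (284 - (2*1/(-1))²)² = (284 - (2*1*(-1))²)² = (284 - 1*(-2)²)² = (284 - 1*4)² = (284 - 4)² = 280² = 78400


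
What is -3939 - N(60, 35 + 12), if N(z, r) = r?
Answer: -3986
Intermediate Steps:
-3939 - N(60, 35 + 12) = -3939 - (35 + 12) = -3939 - 1*47 = -3939 - 47 = -3986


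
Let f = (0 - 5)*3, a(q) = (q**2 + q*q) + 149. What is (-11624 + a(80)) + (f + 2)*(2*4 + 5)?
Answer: 1156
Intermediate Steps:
a(q) = 149 + 2*q**2 (a(q) = (q**2 + q**2) + 149 = 2*q**2 + 149 = 149 + 2*q**2)
f = -15 (f = -5*3 = -15)
(-11624 + a(80)) + (f + 2)*(2*4 + 5) = (-11624 + (149 + 2*80**2)) + (-15 + 2)*(2*4 + 5) = (-11624 + (149 + 2*6400)) - 13*(8 + 5) = (-11624 + (149 + 12800)) - 13*13 = (-11624 + 12949) - 169 = 1325 - 169 = 1156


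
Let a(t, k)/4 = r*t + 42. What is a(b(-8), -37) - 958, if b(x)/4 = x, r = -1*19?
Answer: 1642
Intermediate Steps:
r = -19
b(x) = 4*x
a(t, k) = 168 - 76*t (a(t, k) = 4*(-19*t + 42) = 4*(42 - 19*t) = 168 - 76*t)
a(b(-8), -37) - 958 = (168 - 304*(-8)) - 958 = (168 - 76*(-32)) - 958 = (168 + 2432) - 958 = 2600 - 958 = 1642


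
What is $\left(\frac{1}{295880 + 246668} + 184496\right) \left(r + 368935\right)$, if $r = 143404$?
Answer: $\frac{51284076334447251}{542548} \approx 9.4525 \cdot 10^{10}$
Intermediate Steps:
$\left(\frac{1}{295880 + 246668} + 184496\right) \left(r + 368935\right) = \left(\frac{1}{295880 + 246668} + 184496\right) \left(143404 + 368935\right) = \left(\frac{1}{542548} + 184496\right) 512339 = \frac{100097935809}{542548} \cdot 512339 = \frac{51284076334447251}{542548}$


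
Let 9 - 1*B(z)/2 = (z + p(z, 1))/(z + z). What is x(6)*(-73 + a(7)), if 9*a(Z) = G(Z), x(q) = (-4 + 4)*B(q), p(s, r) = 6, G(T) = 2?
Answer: 0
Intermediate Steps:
B(z) = 18 - (6 + z)/z (B(z) = 18 - 2*(z + 6)/(z + z) = 18 - 2*(6 + z)/(2*z) = 18 - 2*(6 + z)*1/(2*z) = 18 - (6 + z)/z)
x(q) = 0 (x(q) = (-4 + 4)*(17 - 6/q) = 0*(17 - 6/q) = 0)
a(Z) = 2/9 (a(Z) = (1/9)*2 = 2/9)
x(6)*(-73 + a(7)) = 0*(-73 + 2/9) = 0*(-655/9) = 0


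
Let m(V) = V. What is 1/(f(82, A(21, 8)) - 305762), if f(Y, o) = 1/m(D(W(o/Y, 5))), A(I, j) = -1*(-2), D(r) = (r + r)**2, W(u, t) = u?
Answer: -4/1221367 ≈ -3.2750e-6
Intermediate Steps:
D(r) = 4*r**2 (D(r) = (2*r)**2 = 4*r**2)
A(I, j) = 2
f(Y, o) = Y**2/(4*o**2) (f(Y, o) = 1/(4*(o/Y)**2) = 1/(4*(o**2/Y**2)) = 1/(4*o**2/Y**2) = Y**2/(4*o**2))
1/(f(82, A(21, 8)) - 305762) = 1/((1/4)*82**2/2**2 - 305762) = 1/((1/4)*6724*(1/4) - 305762) = 1/(1681/4 - 305762) = 1/(-1221367/4) = -4/1221367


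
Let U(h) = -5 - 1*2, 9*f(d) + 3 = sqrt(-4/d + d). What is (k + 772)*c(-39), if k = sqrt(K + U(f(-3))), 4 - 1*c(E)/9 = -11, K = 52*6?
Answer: 104220 + 135*sqrt(305) ≈ 1.0658e+5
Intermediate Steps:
f(d) = -1/3 + sqrt(d - 4/d)/9 (f(d) = -1/3 + sqrt(-4/d + d)/9 = -1/3 + sqrt(d - 4/d)/9)
K = 312
c(E) = 135 (c(E) = 36 - 9*(-11) = 36 + 99 = 135)
U(h) = -7 (U(h) = -5 - 2 = -7)
k = sqrt(305) (k = sqrt(312 - 7) = sqrt(305) ≈ 17.464)
(k + 772)*c(-39) = (sqrt(305) + 772)*135 = (772 + sqrt(305))*135 = 104220 + 135*sqrt(305)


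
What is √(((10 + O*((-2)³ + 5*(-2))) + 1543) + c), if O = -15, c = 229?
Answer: 6*√57 ≈ 45.299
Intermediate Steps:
√(((10 + O*((-2)³ + 5*(-2))) + 1543) + c) = √(((10 - 15*((-2)³ + 5*(-2))) + 1543) + 229) = √(((10 - 15*(-8 - 10)) + 1543) + 229) = √(((10 - 15*(-18)) + 1543) + 229) = √(((10 + 270) + 1543) + 229) = √((280 + 1543) + 229) = √(1823 + 229) = √2052 = 6*√57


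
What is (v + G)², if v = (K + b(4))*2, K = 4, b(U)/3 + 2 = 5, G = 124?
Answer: 22500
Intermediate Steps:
b(U) = 9 (b(U) = -6 + 3*5 = -6 + 15 = 9)
v = 26 (v = (4 + 9)*2 = 13*2 = 26)
(v + G)² = (26 + 124)² = 150² = 22500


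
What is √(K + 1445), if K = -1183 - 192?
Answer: √70 ≈ 8.3666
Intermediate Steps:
K = -1375
√(K + 1445) = √(-1375 + 1445) = √70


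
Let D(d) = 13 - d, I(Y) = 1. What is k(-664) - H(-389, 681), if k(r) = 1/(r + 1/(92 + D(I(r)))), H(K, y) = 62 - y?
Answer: 42744941/69055 ≈ 619.00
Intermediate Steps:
k(r) = 1/(1/104 + r) (k(r) = 1/(r + 1/(92 + (13 - 1*1))) = 1/(r + 1/(92 + (13 - 1))) = 1/(r + 1/(92 + 12)) = 1/(r + 1/104) = 1/(1/104 + r))
k(-664) - H(-389, 681) = 104/(1 + 104*(-664)) - (62 - 1*681) = 104/(1 - 69056) - (62 - 681) = 104/(-69055) - 1*(-619) = 104*(-1/69055) + 619 = -104/69055 + 619 = 42744941/69055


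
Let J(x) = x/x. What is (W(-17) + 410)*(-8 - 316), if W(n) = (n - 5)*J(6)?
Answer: -125712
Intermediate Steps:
J(x) = 1
W(n) = -5 + n (W(n) = (n - 5)*1 = (-5 + n)*1 = -5 + n)
(W(-17) + 410)*(-8 - 316) = ((-5 - 17) + 410)*(-8 - 316) = (-22 + 410)*(-324) = 388*(-324) = -125712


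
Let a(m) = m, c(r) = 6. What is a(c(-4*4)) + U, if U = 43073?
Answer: 43079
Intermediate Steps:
a(c(-4*4)) + U = 6 + 43073 = 43079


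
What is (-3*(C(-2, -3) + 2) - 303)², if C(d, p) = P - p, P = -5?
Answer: 91809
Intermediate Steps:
C(d, p) = -5 - p
(-3*(C(-2, -3) + 2) - 303)² = (-3*((-5 - 1*(-3)) + 2) - 303)² = (-3*((-5 + 3) + 2) - 303)² = (-3*(-2 + 2) - 303)² = (-3*0 - 303)² = (0 - 303)² = (-303)² = 91809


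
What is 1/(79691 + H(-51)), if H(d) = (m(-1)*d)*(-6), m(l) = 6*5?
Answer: 1/88871 ≈ 1.1252e-5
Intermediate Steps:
m(l) = 30
H(d) = -180*d (H(d) = (30*d)*(-6) = -180*d)
1/(79691 + H(-51)) = 1/(79691 - 180*(-51)) = 1/(79691 + 9180) = 1/88871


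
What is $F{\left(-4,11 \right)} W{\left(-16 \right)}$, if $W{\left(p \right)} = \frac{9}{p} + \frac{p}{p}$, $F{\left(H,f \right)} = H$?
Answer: $- \frac{7}{4} \approx -1.75$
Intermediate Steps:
$W{\left(p \right)} = 1 + \frac{9}{p}$ ($W{\left(p \right)} = \frac{9}{p} + 1 = 1 + \frac{9}{p}$)
$F{\left(-4,11 \right)} W{\left(-16 \right)} = - 4 \frac{9 - 16}{-16} = - 4 \left(\left(- \frac{1}{16}\right) \left(-7\right)\right) = \left(-4\right) \frac{7}{16} = - \frac{7}{4}$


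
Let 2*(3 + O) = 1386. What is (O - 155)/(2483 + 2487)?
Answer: 107/994 ≈ 0.10765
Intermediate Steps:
O = 690 (O = -3 + (½)*1386 = -3 + 693 = 690)
(O - 155)/(2483 + 2487) = (690 - 155)/(2483 + 2487) = 535/4970 = 535*(1/4970) = 107/994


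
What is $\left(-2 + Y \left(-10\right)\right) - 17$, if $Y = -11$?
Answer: $91$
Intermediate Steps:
$\left(-2 + Y \left(-10\right)\right) - 17 = \left(-2 - -110\right) - 17 = \left(-2 + 110\right) - 17 = 108 - 17 = 91$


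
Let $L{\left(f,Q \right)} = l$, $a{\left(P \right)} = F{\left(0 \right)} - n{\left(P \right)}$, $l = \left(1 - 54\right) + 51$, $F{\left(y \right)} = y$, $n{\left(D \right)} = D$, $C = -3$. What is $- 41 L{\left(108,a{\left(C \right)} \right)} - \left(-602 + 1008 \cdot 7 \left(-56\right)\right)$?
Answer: $395820$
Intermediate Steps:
$l = -2$ ($l = -53 + 51 = -2$)
$a{\left(P \right)} = - P$ ($a{\left(P \right)} = 0 - P = - P$)
$L{\left(f,Q \right)} = -2$
$- 41 L{\left(108,a{\left(C \right)} \right)} - \left(-602 + 1008 \cdot 7 \left(-56\right)\right) = \left(-41\right) \left(-2\right) - \left(-602 + 1008 \cdot 7 \left(-56\right)\right) = 82 + \left(\left(-1008\right) \left(-392\right) + 602\right) = 82 + \left(395136 + 602\right) = 82 + 395738 = 395820$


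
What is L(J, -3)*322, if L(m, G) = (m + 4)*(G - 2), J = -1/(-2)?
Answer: -7245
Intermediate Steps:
J = ½ (J = -1*(-½) = ½ ≈ 0.50000)
L(m, G) = (-2 + G)*(4 + m) (L(m, G) = (4 + m)*(-2 + G) = (-2 + G)*(4 + m))
L(J, -3)*322 = (-8 - 2*½ + 4*(-3) - 3*½)*322 = (-8 - 1 - 12 - 3/2)*322 = -45/2*322 = -7245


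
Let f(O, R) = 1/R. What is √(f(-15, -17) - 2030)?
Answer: I*√586687/17 ≈ 45.056*I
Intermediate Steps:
√(f(-15, -17) - 2030) = √(1/(-17) - 2030) = √(-1/17 - 2030) = √(-34511/17) = I*√586687/17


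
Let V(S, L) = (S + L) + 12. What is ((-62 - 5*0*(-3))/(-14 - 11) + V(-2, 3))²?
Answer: 149769/625 ≈ 239.63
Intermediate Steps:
V(S, L) = 12 + L + S (V(S, L) = (L + S) + 12 = 12 + L + S)
((-62 - 5*0*(-3))/(-14 - 11) + V(-2, 3))² = ((-62 - 5*0*(-3))/(-14 - 11) + (12 + 3 - 2))² = ((-62 + 0*(-3))/(-25) + 13)² = ((-62 + 0)*(-1/25) + 13)² = (-62*(-1/25) + 13)² = (62/25 + 13)² = (387/25)² = 149769/625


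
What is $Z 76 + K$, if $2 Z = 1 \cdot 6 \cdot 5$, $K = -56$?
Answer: $1084$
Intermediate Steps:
$Z = 15$ ($Z = \frac{1 \cdot 6 \cdot 5}{2} = \frac{6 \cdot 5}{2} = \frac{1}{2} \cdot 30 = 15$)
$Z 76 + K = 15 \cdot 76 - 56 = 1140 - 56 = 1084$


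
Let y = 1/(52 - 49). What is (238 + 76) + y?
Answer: 943/3 ≈ 314.33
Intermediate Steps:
y = ⅓ (y = 1/3 = ⅓ ≈ 0.33333)
(238 + 76) + y = (238 + 76) + ⅓ = 314 + ⅓ = 943/3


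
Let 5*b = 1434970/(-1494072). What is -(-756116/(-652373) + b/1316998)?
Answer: -743900790350479267/641833860643443144 ≈ -1.1590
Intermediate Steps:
b = -143497/747036 (b = (1434970/(-1494072))/5 = (1434970*(-1/1494072))/5 = (1/5)*(-717485/747036) = -143497/747036 ≈ -0.19209)
-(-756116/(-652373) + b/1316998) = -(-756116/(-652373) - 143497/747036/1316998) = -(-756116*(-1/652373) - 143497/747036*1/1316998) = -(756116/652373 - 143497/983844917928) = -1*743900790350479267/641833860643443144 = -743900790350479267/641833860643443144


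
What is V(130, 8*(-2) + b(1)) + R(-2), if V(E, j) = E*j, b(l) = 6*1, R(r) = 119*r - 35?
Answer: -1573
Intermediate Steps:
R(r) = -35 + 119*r
b(l) = 6
V(130, 8*(-2) + b(1)) + R(-2) = 130*(8*(-2) + 6) + (-35 + 119*(-2)) = 130*(-16 + 6) + (-35 - 238) = 130*(-10) - 273 = -1300 - 273 = -1573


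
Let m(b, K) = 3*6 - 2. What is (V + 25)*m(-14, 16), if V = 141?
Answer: 2656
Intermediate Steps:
m(b, K) = 16 (m(b, K) = 18 - 2 = 16)
(V + 25)*m(-14, 16) = (141 + 25)*16 = 166*16 = 2656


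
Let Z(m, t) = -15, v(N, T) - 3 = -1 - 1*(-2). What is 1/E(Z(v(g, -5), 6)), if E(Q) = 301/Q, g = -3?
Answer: -15/301 ≈ -0.049834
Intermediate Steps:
v(N, T) = 4 (v(N, T) = 3 + (-1 - 1*(-2)) = 3 + (-1 + 2) = 3 + 1 = 4)
1/E(Z(v(g, -5), 6)) = 1/(301/(-15)) = 1/(301*(-1/15)) = 1/(-301/15) = -15/301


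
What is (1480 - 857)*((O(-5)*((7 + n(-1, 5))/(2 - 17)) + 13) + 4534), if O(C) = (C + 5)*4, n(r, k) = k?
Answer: 2832781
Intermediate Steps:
O(C) = 20 + 4*C (O(C) = (5 + C)*4 = 20 + 4*C)
(1480 - 857)*((O(-5)*((7 + n(-1, 5))/(2 - 17)) + 13) + 4534) = (1480 - 857)*(((20 + 4*(-5))*((7 + 5)/(2 - 17)) + 13) + 4534) = 623*(((20 - 20)*(12/(-15)) + 13) + 4534) = 623*((0*(12*(-1/15)) + 13) + 4534) = 623*((0*(-⅘) + 13) + 4534) = 623*((0 + 13) + 4534) = 623*(13 + 4534) = 623*4547 = 2832781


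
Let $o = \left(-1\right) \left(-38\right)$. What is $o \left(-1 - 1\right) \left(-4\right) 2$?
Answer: $608$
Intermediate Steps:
$o = 38$
$o \left(-1 - 1\right) \left(-4\right) 2 = 38 \left(-1 - 1\right) \left(-4\right) 2 = 38 \left(\left(-2\right) \left(-4\right)\right) 2 = 38 \cdot 8 \cdot 2 = 304 \cdot 2 = 608$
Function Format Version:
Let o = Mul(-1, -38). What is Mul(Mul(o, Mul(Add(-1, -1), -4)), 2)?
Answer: 608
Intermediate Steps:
o = 38
Mul(Mul(o, Mul(Add(-1, -1), -4)), 2) = Mul(Mul(38, Mul(Add(-1, -1), -4)), 2) = Mul(Mul(38, Mul(-2, -4)), 2) = Mul(Mul(38, 8), 2) = Mul(304, 2) = 608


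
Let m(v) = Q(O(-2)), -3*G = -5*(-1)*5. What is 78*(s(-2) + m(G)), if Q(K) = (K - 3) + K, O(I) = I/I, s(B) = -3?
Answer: -312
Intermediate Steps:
G = -25/3 (G = -(-5*(-1))*5/3 = -5*5/3 = -1/3*25 = -25/3 ≈ -8.3333)
O(I) = 1
Q(K) = -3 + 2*K (Q(K) = (-3 + K) + K = -3 + 2*K)
m(v) = -1 (m(v) = -3 + 2*1 = -3 + 2 = -1)
78*(s(-2) + m(G)) = 78*(-3 - 1) = 78*(-4) = -312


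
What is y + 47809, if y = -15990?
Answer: 31819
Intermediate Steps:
y + 47809 = -15990 + 47809 = 31819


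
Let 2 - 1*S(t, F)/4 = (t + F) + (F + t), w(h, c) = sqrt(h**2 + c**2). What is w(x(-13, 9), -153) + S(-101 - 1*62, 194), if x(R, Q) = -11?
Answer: -240 + sqrt(23530) ≈ -86.605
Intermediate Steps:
w(h, c) = sqrt(c**2 + h**2)
S(t, F) = 8 - 8*F - 8*t (S(t, F) = 8 - 4*((t + F) + (F + t)) = 8 - 4*((F + t) + (F + t)) = 8 - 4*(2*F + 2*t) = 8 + (-8*F - 8*t) = 8 - 8*F - 8*t)
w(x(-13, 9), -153) + S(-101 - 1*62, 194) = sqrt((-153)**2 + (-11)**2) + (8 - 8*194 - 8*(-101 - 1*62)) = sqrt(23409 + 121) + (8 - 1552 - 8*(-101 - 62)) = sqrt(23530) + (8 - 1552 - 8*(-163)) = sqrt(23530) + (8 - 1552 + 1304) = sqrt(23530) - 240 = -240 + sqrt(23530)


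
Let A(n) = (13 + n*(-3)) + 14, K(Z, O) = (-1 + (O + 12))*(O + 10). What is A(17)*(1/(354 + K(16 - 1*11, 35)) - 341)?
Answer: 826583/101 ≈ 8184.0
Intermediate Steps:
K(Z, O) = (10 + O)*(11 + O) (K(Z, O) = (-1 + (12 + O))*(10 + O) = (11 + O)*(10 + O) = (10 + O)*(11 + O))
A(n) = 27 - 3*n (A(n) = (13 - 3*n) + 14 = 27 - 3*n)
A(17)*(1/(354 + K(16 - 1*11, 35)) - 341) = (27 - 3*17)*(1/(354 + (110 + 35² + 21*35)) - 341) = (27 - 51)*(1/(354 + (110 + 1225 + 735)) - 341) = -24*(1/(354 + 2070) - 341) = -24*(1/2424 - 341) = -24*(-826583/2424) = 826583/101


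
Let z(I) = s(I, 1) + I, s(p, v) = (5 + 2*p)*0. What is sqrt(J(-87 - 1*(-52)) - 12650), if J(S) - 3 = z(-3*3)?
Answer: 4*I*sqrt(791) ≈ 112.5*I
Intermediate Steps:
s(p, v) = 0
z(I) = I (z(I) = 0 + I = I)
J(S) = -6 (J(S) = 3 - 3*3 = 3 - 9 = -6)
sqrt(J(-87 - 1*(-52)) - 12650) = sqrt(-6 - 12650) = sqrt(-12656) = 4*I*sqrt(791)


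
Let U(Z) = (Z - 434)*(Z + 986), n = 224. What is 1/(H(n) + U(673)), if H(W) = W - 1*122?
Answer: 1/396603 ≈ 2.5214e-6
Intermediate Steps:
H(W) = -122 + W (H(W) = W - 122 = -122 + W)
U(Z) = (-434 + Z)*(986 + Z)
1/(H(n) + U(673)) = 1/((-122 + 224) + (-427924 + 673² + 552*673)) = 1/(102 + (-427924 + 452929 + 371496)) = 1/(102 + 396501) = 1/396603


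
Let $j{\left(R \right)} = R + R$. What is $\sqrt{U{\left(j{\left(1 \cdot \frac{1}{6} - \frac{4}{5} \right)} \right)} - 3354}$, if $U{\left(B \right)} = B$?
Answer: $\frac{i \sqrt{754935}}{15} \approx 57.925 i$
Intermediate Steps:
$j{\left(R \right)} = 2 R$
$\sqrt{U{\left(j{\left(1 \cdot \frac{1}{6} - \frac{4}{5} \right)} \right)} - 3354} = \sqrt{2 \left(1 \cdot \frac{1}{6} - \frac{4}{5}\right) - 3354} = \sqrt{2 \left(\frac{1}{6} - \frac{4}{5}\right) - 3354} = \sqrt{2 \left(- \frac{19}{30}\right) - 3354} = \sqrt{- \frac{19}{15} - 3354} = \sqrt{- \frac{50329}{15}} = \frac{i \sqrt{754935}}{15}$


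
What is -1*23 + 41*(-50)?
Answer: -2073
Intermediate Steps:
-1*23 + 41*(-50) = -23 - 2050 = -2073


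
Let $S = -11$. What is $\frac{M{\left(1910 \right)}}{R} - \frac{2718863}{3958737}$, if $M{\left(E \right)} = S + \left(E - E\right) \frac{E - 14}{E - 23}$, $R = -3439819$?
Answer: $- \frac{9352353059690}{13617338748603} \approx -0.6868$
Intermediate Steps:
$M{\left(E \right)} = -11$ ($M{\left(E \right)} = -11 + \left(E - E\right) \frac{E - 14}{E - 23} = -11 + 0 \frac{-14 + E}{-23 + E} = -11 + 0 = -11$)
$\frac{M{\left(1910 \right)}}{R} - \frac{2718863}{3958737} = - \frac{11}{-3439819} - \frac{2718863}{3958737} = \left(-11\right) \left(- \frac{1}{3439819}\right) - \frac{2718863}{3958737} = \frac{11}{3439819} - \frac{2718863}{3958737} = - \frac{9352353059690}{13617338748603}$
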